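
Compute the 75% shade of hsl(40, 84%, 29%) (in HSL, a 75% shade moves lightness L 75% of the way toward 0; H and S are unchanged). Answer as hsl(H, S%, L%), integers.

L moves 75% from 29 toward 0: 29 − 21.75 = 7.25 → 7.
H and S are unchanged.

hsl(40, 84%, 7%)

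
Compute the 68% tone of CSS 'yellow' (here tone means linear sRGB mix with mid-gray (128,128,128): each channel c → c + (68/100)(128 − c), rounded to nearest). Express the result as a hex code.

CSS yellow is rgb(255, 255, 0).
Lerp each channel 68% toward 128:
  R: 255 + 0.68×(128−255) = 255 − 86.36 = 168.64 → 169
  G: 255 + 0.68×(128−255) = 255 − 86.36 = 168.64 → 169
  B: 0 + 87.04 = 87.04 → 87
rgb(169, 169, 87) = #a9a957.

#a9a957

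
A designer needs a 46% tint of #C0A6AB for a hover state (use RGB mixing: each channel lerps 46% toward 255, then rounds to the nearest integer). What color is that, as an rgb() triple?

rgb(221, 207, 210)

#C0A6AB is rgb(192, 166, 171).
A 46% tint moves each channel 46% toward 255:
  R: 192 + 28.98 = 220.98 → 221
  G: 166 + 40.94 = 206.94 → 207
  B: 171 + 0.46×(255−171) = 171 + 38.64 = 209.64 → 210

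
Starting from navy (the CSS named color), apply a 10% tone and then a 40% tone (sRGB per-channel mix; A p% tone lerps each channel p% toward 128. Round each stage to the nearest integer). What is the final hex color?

CSS navy is rgb(0, 0, 128).
Per channel, c → c + 0.1(128 − c):
  R: 0 + 12.8 = 12.8 → 13
  G: 0 + 0.1×(128−0) = 0 + 12.8 = 12.8 → 13
  B: 128 + 0 = 128 → 128
After the tone: rgb(13, 13, 128) = #0D0D80.
Lerp each channel 40% toward 128:
  R: 13 + 46 = 59 → 59
  G: 13 + 0.4×(128−13) = 13 + 46 = 59 → 59
  B: 128 + 0.4×(128−128) = 128 + 0 = 128 → 128
rgb(59, 59, 128) = #3B3B80.

#3B3B80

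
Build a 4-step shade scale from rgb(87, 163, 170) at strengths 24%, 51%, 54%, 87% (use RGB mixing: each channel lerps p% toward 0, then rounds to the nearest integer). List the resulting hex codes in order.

24%: (87 − 20.88 = 66.12→66, 163 − 39.12 = 123.88→124, 170 − 40.8 = 129.2→129) → #427C81
51%: (87 − 44.37 = 42.63→43, 163 − 83.13 = 79.87→80, 170 − 86.7 = 83.3→83) → #2B5053
54%: (87 − 46.98 = 40.02→40, 163 − 88.02 = 74.98→75, 170 − 91.8 = 78.2→78) → #284B4E
87%: (87 − 75.69 = 11.31→11, 163 − 141.81 = 21.19→21, 170 − 147.9 = 22.1→22) → #0B1516

#427C81, #2B5053, #284B4E, #0B1516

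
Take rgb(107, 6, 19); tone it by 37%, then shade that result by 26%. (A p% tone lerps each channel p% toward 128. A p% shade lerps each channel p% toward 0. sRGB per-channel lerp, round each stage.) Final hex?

Lerp each channel 37% toward 128:
  R: 107 + 0.37×(128−107) = 107 + 7.77 = 114.77 → 115
  G: 6 + 0.37×(128−6) = 6 + 45.14 = 51.14 → 51
  B: 19 + 0.37×(128−19) = 19 + 40.33 = 59.33 → 59
After the tone: rgb(115, 51, 59) = #73333B.
A 26% shade moves each channel 26% toward 0:
  R: 115 + 0.26×(0−115) = 115 − 29.9 = 85.1 → 85
  G: 51 + 0.26×(0−51) = 51 − 13.26 = 37.74 → 38
  B: 59 + 0.26×(0−59) = 59 − 15.34 = 43.66 → 44
rgb(85, 38, 44) = #55262C.

#55262C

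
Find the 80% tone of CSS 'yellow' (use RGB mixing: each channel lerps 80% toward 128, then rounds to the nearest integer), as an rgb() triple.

rgb(153, 153, 102)

CSS yellow is rgb(255, 255, 0).
Lerp each channel 80% toward 128:
  R: 255 + 0.8×(128−255) = 255 − 101.6 = 153.4 → 153
  G: 255 + 0.8×(128−255) = 255 − 101.6 = 153.4 → 153
  B: 0 + 0.8×(128−0) = 0 + 102.4 = 102.4 → 102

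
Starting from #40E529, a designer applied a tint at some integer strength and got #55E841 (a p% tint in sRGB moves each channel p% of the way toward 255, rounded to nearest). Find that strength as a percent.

11%

#40E529 is rgb(64, 229, 41); #55E841 is rgb(85, 232, 65).
On the B channel (widest range): 65 ≈ 41 + (p/100)(255 − 41), so p ≈ 100×(65 − 41)/(255 − 41) = 2400/214 = 11.21.
p = 11 reproduces all three channels after rounding.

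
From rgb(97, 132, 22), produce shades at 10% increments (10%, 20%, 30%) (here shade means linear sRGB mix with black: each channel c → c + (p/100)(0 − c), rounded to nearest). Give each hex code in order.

#577714, #4E6A12, #445C0F

10%: (97 − 9.7 = 87.3→87, 132 − 13.2 = 118.8→119, 22 − 2.2 = 19.8→20) → #577714
20%: (97 − 19.4 = 77.6→78, 132 − 26.4 = 105.6→106, 22 − 4.4 = 17.6→18) → #4E6A12
30%: (97 − 29.1 = 67.9→68, 132 − 39.6 = 92.4→92, 22 − 6.6 = 15.4→15) → #445C0F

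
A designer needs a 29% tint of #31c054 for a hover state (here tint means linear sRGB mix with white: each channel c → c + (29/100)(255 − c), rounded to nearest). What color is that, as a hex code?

#31c054 is rgb(49, 192, 84).
Per channel, c → c + 0.29(255 − c):
  R: 49 + 0.29×(255−49) = 49 + 59.74 = 108.74 → 109
  G: 192 + 18.27 = 210.27 → 210
  B: 84 + 0.29×(255−84) = 84 + 49.59 = 133.59 → 134
rgb(109, 210, 134) = #6dd286.

#6dd286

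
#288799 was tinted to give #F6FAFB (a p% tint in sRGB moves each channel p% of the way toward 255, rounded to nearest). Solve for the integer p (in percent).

96%

#288799 is rgb(40, 135, 153); #F6FAFB is rgb(246, 250, 251).
On the R channel (widest range): 246 ≈ 40 + (p/100)(255 − 40), so p ≈ 100×(246 − 40)/(255 − 40) = 20600/215 = 95.81.
p = 96 reproduces all three channels after rounding.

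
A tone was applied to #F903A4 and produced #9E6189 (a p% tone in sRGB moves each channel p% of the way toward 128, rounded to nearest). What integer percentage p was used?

75%

#F903A4 is rgb(249, 3, 164); #9E6189 is rgb(158, 97, 137).
On the G channel (widest range): 97 ≈ 3 + (p/100)(128 − 3), so p ≈ 100×(97 − 3)/(128 − 3) = 9400/125 = 75.20.
p = 75 reproduces all three channels after rounding.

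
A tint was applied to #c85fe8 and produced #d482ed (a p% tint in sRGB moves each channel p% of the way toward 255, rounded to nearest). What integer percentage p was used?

22%

#c85fe8 is rgb(200, 95, 232); #d482ed is rgb(212, 130, 237).
On the G channel (widest range): 130 ≈ 95 + (p/100)(255 − 95), so p ≈ 100×(130 − 95)/(255 − 95) = 3500/160 = 21.88.
p = 22 reproduces all three channels after rounding.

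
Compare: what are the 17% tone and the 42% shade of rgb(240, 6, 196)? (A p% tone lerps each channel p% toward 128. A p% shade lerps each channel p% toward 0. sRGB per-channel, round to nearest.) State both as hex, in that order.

17% tone:
  R: 240 − 19.04 = 220.96 → 221
  G: 6 + 0.17×(128−6) = 6 + 20.74 = 26.74 → 27
  B: 196 + 0.17×(128−196) = 196 − 11.56 = 184.44 → 184
  → #DD1BB8
42% shade:
  R: 240 − 100.8 = 139.2 → 139
  G: 6 + 0.42×(0−6) = 6 − 2.52 = 3.48 → 3
  B: 196 + 0.42×(0−196) = 196 − 82.32 = 113.68 → 114
  → #8B0372

#DD1BB8, #8B0372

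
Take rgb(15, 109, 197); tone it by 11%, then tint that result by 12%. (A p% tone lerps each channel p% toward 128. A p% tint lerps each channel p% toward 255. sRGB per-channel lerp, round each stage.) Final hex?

#3680C5

Lerp each channel 11% toward 128:
  R: 15 + 12.43 = 27.43 → 27
  G: 109 + 2.09 = 111.09 → 111
  B: 197 + 0.11×(128−197) = 197 − 7.59 = 189.41 → 189
After the tone: rgb(27, 111, 189) = #1B6FBD.
A 12% tint moves each channel 12% toward 255:
  R: 27 + 0.12×(255−27) = 27 + 27.36 = 54.36 → 54
  G: 111 + 17.28 = 128.28 → 128
  B: 189 + 0.12×(255−189) = 189 + 7.92 = 196.92 → 197
rgb(54, 128, 197) = #3680C5.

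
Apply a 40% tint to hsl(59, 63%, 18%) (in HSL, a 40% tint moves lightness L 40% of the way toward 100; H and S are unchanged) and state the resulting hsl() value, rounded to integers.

hsl(59, 63%, 51%)

L moves 40% from 18 toward 100: 18 + 32.8 = 50.8 → 51.
H and S are unchanged.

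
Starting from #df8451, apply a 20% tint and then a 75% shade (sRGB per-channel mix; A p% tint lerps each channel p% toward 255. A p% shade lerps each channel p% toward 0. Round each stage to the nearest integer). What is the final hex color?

#df8451 is rgb(223, 132, 81).
Lerp each channel 20% toward 255:
  R: 223 + 6.4 = 229.4 → 229
  G: 132 + 0.2×(255−132) = 132 + 24.6 = 156.6 → 157
  B: 81 + 0.2×(255−81) = 81 + 34.8 = 115.8 → 116
After the tint: rgb(229, 157, 116) = #e59d74.
Per channel, c → c + 0.75(0 − c):
  R: 229 − 171.75 = 57.25 → 57
  G: 157 + 0.75×(0−157) = 157 − 117.75 = 39.25 → 39
  B: 116 + 0.75×(0−116) = 116 − 87 = 29 → 29
rgb(57, 39, 29) = #39271d.

#39271d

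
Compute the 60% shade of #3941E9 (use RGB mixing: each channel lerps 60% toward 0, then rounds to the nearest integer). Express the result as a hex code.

#171A5D

#3941E9 is rgb(57, 65, 233).
Lerp each channel 60% toward 0:
  R: 57 + 0.6×(0−57) = 57 − 34.2 = 22.8 → 23
  G: 65 − 39 = 26 → 26
  B: 233 + 0.6×(0−233) = 233 − 139.8 = 93.2 → 93
rgb(23, 26, 93) = #171A5D.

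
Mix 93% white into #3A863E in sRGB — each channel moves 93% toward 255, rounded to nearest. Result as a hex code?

#F1F7F1

#3A863E is rgb(58, 134, 62).
Per channel, c → c + 0.93(255 − c):
  R: 58 + 183.21 = 241.21 → 241
  G: 134 + 0.93×(255−134) = 134 + 112.53 = 246.53 → 247
  B: 62 + 0.93×(255−62) = 62 + 179.49 = 241.49 → 241
rgb(241, 247, 241) = #F1F7F1.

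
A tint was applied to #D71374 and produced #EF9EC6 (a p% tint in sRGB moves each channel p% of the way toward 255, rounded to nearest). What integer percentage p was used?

59%

#D71374 is rgb(215, 19, 116); #EF9EC6 is rgb(239, 158, 198).
On the G channel (widest range): 158 ≈ 19 + (p/100)(255 − 19), so p ≈ 100×(158 − 19)/(255 − 19) = 13900/236 = 58.90.
p = 59 reproduces all three channels after rounding.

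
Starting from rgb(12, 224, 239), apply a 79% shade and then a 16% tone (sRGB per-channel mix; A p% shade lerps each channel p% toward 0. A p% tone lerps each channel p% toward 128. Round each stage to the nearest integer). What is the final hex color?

A 79% shade moves each channel 79% toward 0:
  R: 12 + 0.79×(0−12) = 12 − 9.48 = 2.52 → 3
  G: 224 + 0.79×(0−224) = 224 − 176.96 = 47.04 → 47
  B: 239 − 188.81 = 50.19 → 50
After the shade: rgb(3, 47, 50) = #032F32.
Per channel, c → c + 0.16(128 − c):
  R: 3 + 0.16×(128−3) = 3 + 20 = 23 → 23
  G: 47 + 0.16×(128−47) = 47 + 12.96 = 59.96 → 60
  B: 50 + 0.16×(128−50) = 50 + 12.48 = 62.48 → 62
rgb(23, 60, 62) = #173C3E.

#173C3E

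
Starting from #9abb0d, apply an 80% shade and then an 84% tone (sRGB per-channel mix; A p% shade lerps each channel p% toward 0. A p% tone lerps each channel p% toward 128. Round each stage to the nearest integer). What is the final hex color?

#70716c

#9abb0d is rgb(154, 187, 13).
An 80% shade moves each channel 80% toward 0:
  R: 154 + 0.8×(0−154) = 154 − 123.2 = 30.8 → 31
  G: 187 + 0.8×(0−187) = 187 − 149.6 = 37.4 → 37
  B: 13 + 0.8×(0−13) = 13 − 10.4 = 2.6 → 3
After the shade: rgb(31, 37, 3) = #1f2503.
An 84% tone moves each channel 84% toward 128:
  R: 31 + 0.84×(128−31) = 31 + 81.48 = 112.48 → 112
  G: 37 + 76.44 = 113.44 → 113
  B: 3 + 105 = 108 → 108
rgb(112, 113, 108) = #70716c.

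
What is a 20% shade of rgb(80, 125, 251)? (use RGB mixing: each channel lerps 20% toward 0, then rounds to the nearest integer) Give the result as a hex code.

#4064C9

Per channel, c → c + 0.2(0 − c):
  R: 80 + 0.2×(0−80) = 80 − 16 = 64 → 64
  G: 125 + 0.2×(0−125) = 125 − 25 = 100 → 100
  B: 251 + 0.2×(0−251) = 251 − 50.2 = 200.8 → 201
rgb(64, 100, 201) = #4064C9.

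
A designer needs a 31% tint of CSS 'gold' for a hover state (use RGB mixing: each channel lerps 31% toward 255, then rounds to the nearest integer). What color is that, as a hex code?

#ffe34f

CSS gold is rgb(255, 215, 0).
Per channel, c → c + 0.31(255 − c):
  R: 255 + 0 = 255 → 255
  G: 215 + 0.31×(255−215) = 215 + 12.4 = 227.4 → 227
  B: 0 + 0.31×(255−0) = 0 + 79.05 = 79.05 → 79
rgb(255, 227, 79) = #ffe34f.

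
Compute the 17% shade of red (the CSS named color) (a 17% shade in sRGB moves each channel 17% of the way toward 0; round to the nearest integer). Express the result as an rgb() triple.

CSS red is rgb(255, 0, 0).
Per channel, c → c + 0.17(0 − c):
  R: 255 + 0.17×(0−255) = 255 − 43.35 = 211.65 → 212
  G: 0 + 0.17×(0−0) = 0 + 0 = 0 → 0
  B: 0 + 0 = 0 → 0

rgb(212, 0, 0)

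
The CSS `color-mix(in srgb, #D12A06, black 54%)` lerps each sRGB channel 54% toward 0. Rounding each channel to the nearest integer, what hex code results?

#D12A06 is rgb(209, 42, 6).
Lerp each channel 54% toward 0:
  R: 209 − 112.86 = 96.14 → 96
  G: 42 − 22.68 = 19.32 → 19
  B: 6 − 3.24 = 2.76 → 3
rgb(96, 19, 3) = #601303.

#601303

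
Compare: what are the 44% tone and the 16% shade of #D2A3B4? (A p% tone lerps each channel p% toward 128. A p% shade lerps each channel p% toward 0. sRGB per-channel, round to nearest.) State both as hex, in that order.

#D2A3B4 is rgb(210, 163, 180).
44% tone:
  R: 210 + 0.44×(128−210) = 210 − 36.08 = 173.92 → 174
  G: 163 − 15.4 = 147.6 → 148
  B: 180 − 22.88 = 157.12 → 157
  → #AE949D
16% shade:
  R: 210 − 33.6 = 176.4 → 176
  G: 163 − 26.08 = 136.92 → 137
  B: 180 + 0.16×(0−180) = 180 − 28.8 = 151.2 → 151
  → #B08997

#AE949D, #B08997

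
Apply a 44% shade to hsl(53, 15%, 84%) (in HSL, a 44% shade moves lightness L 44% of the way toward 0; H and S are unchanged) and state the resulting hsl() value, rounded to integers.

hsl(53, 15%, 47%)

L moves 44% from 84 toward 0: 84 − 36.96 = 47.04 → 47.
H and S are unchanged.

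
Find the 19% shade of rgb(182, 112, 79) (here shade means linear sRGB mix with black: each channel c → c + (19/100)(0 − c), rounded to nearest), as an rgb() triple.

A 19% shade moves each channel 19% toward 0:
  R: 182 + 0.19×(0−182) = 182 − 34.58 = 147.42 → 147
  G: 112 + 0.19×(0−112) = 112 − 21.28 = 90.72 → 91
  B: 79 + 0.19×(0−79) = 79 − 15.01 = 63.99 → 64

rgb(147, 91, 64)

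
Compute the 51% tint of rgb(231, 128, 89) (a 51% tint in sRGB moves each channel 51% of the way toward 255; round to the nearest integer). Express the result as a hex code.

#f3c1ae

A 51% tint moves each channel 51% toward 255:
  R: 231 + 0.51×(255−231) = 231 + 12.24 = 243.24 → 243
  G: 128 + 0.51×(255−128) = 128 + 64.77 = 192.77 → 193
  B: 89 + 0.51×(255−89) = 89 + 84.66 = 173.66 → 174
rgb(243, 193, 174) = #f3c1ae.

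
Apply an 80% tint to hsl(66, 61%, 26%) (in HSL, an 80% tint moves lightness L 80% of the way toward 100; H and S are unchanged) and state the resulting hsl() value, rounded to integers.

L moves 80% from 26 toward 100: 26 + 59.2 = 85.2 → 85.
H and S are unchanged.

hsl(66, 61%, 85%)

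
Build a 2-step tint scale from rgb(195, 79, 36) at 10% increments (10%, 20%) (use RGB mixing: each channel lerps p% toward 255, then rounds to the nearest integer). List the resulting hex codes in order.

10%: (195 + 6 = 201→201, 79 + 17.6 = 96.6→97, 36 + 21.9 = 57.9→58) → #c9613a
20%: (195 + 12 = 207→207, 79 + 35.2 = 114.2→114, 36 + 43.8 = 79.8→80) → #cf7250

#c9613a, #cf7250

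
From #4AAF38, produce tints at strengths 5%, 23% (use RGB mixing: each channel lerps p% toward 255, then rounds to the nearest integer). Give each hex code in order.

#4AAF38 is rgb(74, 175, 56).
5%: (74 + 9.05 = 83.05→83, 175 + 4 = 179→179, 56 + 9.95 = 65.95→66) → #53B342
23%: (74 + 41.63 = 115.63→116, 175 + 18.4 = 193.4→193, 56 + 45.77 = 101.77→102) → #74C166

#53B342, #74C166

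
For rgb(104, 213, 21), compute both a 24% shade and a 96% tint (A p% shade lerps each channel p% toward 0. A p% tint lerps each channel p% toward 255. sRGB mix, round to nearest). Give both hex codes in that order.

#4fa210, #f9fdf6

24% shade:
  R: 104 − 24.96 = 79.04 → 79
  G: 213 + 0.24×(0−213) = 213 − 51.12 = 161.88 → 162
  B: 21 − 5.04 = 15.96 → 16
  → #4fa210
96% tint:
  R: 104 + 0.96×(255−104) = 104 + 144.96 = 248.96 → 249
  G: 213 + 40.32 = 253.32 → 253
  B: 21 + 224.64 = 245.64 → 246
  → #f9fdf6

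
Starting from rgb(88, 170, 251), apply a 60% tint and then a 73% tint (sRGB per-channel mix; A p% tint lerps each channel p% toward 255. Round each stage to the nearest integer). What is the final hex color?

Lerp each channel 60% toward 255:
  R: 88 + 100.2 = 188.2 → 188
  G: 170 + 0.6×(255−170) = 170 + 51 = 221 → 221
  B: 251 + 0.6×(255−251) = 251 + 2.4 = 253.4 → 253
After the tint: rgb(188, 221, 253) = #BCDDFD.
A 73% tint moves each channel 73% toward 255:
  R: 188 + 0.73×(255−188) = 188 + 48.91 = 236.91 → 237
  G: 221 + 0.73×(255−221) = 221 + 24.82 = 245.82 → 246
  B: 253 + 0.73×(255−253) = 253 + 1.46 = 254.46 → 254
rgb(237, 246, 254) = #EDF6FE.

#EDF6FE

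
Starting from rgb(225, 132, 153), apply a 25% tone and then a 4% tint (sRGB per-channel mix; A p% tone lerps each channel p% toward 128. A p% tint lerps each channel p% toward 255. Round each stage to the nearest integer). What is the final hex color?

Lerp each channel 25% toward 128:
  R: 225 + 0.25×(128−225) = 225 − 24.25 = 200.75 → 201
  G: 132 + 0.25×(128−132) = 132 − 1 = 131 → 131
  B: 153 − 6.25 = 146.75 → 147
After the tone: rgb(201, 131, 147) = #C98393.
A 4% tint moves each channel 4% toward 255:
  R: 201 + 0.04×(255−201) = 201 + 2.16 = 203.16 → 203
  G: 131 + 0.04×(255−131) = 131 + 4.96 = 135.96 → 136
  B: 147 + 0.04×(255−147) = 147 + 4.32 = 151.32 → 151
rgb(203, 136, 151) = #CB8897.

#CB8897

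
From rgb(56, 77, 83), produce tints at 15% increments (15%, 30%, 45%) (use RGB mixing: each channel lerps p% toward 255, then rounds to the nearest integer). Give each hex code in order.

#56686D, #748287, #929DA0

15%: (56 + 29.85 = 85.85→86, 77 + 26.7 = 103.7→104, 83 + 25.8 = 108.8→109) → #56686D
30%: (56 + 59.7 = 115.7→116, 77 + 53.4 = 130.4→130, 83 + 51.6 = 134.6→135) → #748287
45%: (56 + 89.55 = 145.55→146, 77 + 80.1 = 157.1→157, 83 + 77.4 = 160.4→160) → #929DA0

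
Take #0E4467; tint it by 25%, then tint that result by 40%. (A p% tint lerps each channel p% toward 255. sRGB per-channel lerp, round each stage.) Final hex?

#92ABBB

#0E4467 is rgb(14, 68, 103).
A 25% tint moves each channel 25% toward 255:
  R: 14 + 0.25×(255−14) = 14 + 60.25 = 74.25 → 74
  G: 68 + 0.25×(255−68) = 68 + 46.75 = 114.75 → 115
  B: 103 + 0.25×(255−103) = 103 + 38 = 141 → 141
After the tint: rgb(74, 115, 141) = #4A738D.
Lerp each channel 40% toward 255:
  R: 74 + 72.4 = 146.4 → 146
  G: 115 + 56 = 171 → 171
  B: 141 + 0.4×(255−141) = 141 + 45.6 = 186.6 → 187
rgb(146, 171, 187) = #92ABBB.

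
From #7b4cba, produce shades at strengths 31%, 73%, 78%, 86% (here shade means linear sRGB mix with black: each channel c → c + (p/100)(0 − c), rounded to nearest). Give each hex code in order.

#7b4cba is rgb(123, 76, 186).
31%: (123 − 38.13 = 84.87→85, 76 − 23.56 = 52.44→52, 186 − 57.66 = 128.34→128) → #553480
73%: (123 − 89.79 = 33.21→33, 76 − 55.48 = 20.52→21, 186 − 135.78 = 50.22→50) → #211532
78%: (123 − 95.94 = 27.06→27, 76 − 59.28 = 16.72→17, 186 − 145.08 = 40.92→41) → #1b1129
86%: (123 − 105.78 = 17.22→17, 76 − 65.36 = 10.64→11, 186 − 159.96 = 26.04→26) → #110b1a

#553480, #211532, #1b1129, #110b1a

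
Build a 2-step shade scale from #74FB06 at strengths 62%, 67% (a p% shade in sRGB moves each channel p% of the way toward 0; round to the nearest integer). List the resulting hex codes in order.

#74FB06 is rgb(116, 251, 6).
62%: (116 − 71.92 = 44.08→44, 251 − 155.62 = 95.38→95, 6 − 3.72 = 2.28→2) → #2C5F02
67%: (116 − 77.72 = 38.28→38, 251 − 168.17 = 82.83→83, 6 − 4.02 = 1.98→2) → #265302

#2C5F02, #265302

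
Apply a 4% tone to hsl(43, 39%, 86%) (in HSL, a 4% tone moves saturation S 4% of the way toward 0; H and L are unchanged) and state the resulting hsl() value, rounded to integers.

hsl(43, 37%, 86%)

S moves 4% from 39 toward 0: 39 − 1.56 = 37.44 → 37.
H and L are unchanged.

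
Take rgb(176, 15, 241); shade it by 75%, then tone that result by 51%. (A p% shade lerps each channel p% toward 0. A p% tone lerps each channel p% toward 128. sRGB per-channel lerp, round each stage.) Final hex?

Per channel, c → c + 0.75(0 − c):
  R: 176 + 0.75×(0−176) = 176 − 132 = 44 → 44
  G: 15 + 0.75×(0−15) = 15 − 11.25 = 3.75 → 4
  B: 241 + 0.75×(0−241) = 241 − 180.75 = 60.25 → 60
After the shade: rgb(44, 4, 60) = #2C043C.
A 51% tone moves each channel 51% toward 128:
  R: 44 + 0.51×(128−44) = 44 + 42.84 = 86.84 → 87
  G: 4 + 0.51×(128−4) = 4 + 63.24 = 67.24 → 67
  B: 60 + 0.51×(128−60) = 60 + 34.68 = 94.68 → 95
rgb(87, 67, 95) = #57435F.

#57435F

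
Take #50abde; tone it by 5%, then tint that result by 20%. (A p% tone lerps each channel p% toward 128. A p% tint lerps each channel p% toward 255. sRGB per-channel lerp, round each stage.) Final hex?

#75bae1

#50abde is rgb(80, 171, 222).
Lerp each channel 5% toward 128:
  R: 80 + 2.4 = 82.4 → 82
  G: 171 + 0.05×(128−171) = 171 − 2.15 = 168.85 → 169
  B: 222 − 4.7 = 217.3 → 217
After the tone: rgb(82, 169, 217) = #52a9d9.
A 20% tint moves each channel 20% toward 255:
  R: 82 + 0.2×(255−82) = 82 + 34.6 = 116.6 → 117
  G: 169 + 17.2 = 186.2 → 186
  B: 217 + 0.2×(255−217) = 217 + 7.6 = 224.6 → 225
rgb(117, 186, 225) = #75bae1.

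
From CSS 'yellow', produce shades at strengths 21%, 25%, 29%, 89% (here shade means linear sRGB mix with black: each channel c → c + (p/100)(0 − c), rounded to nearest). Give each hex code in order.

CSS yellow is rgb(255, 255, 0).
21%: (255 − 53.55 = 201.45→201, 255 − 53.55 = 201.45→201, 0→0) → #c9c900
25%: (255 − 63.75 = 191.25→191, 255 − 63.75 = 191.25→191, 0→0) → #bfbf00
29%: (255 − 73.95 = 181.05→181, 255 − 73.95 = 181.05→181, 0→0) → #b5b500
89%: (255 − 226.95 = 28.05→28, 255 − 226.95 = 28.05→28, 0→0) → #1c1c00

#c9c900, #bfbf00, #b5b500, #1c1c00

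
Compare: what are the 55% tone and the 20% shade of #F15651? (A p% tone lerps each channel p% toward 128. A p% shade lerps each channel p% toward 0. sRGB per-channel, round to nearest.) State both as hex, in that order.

#B36D6B, #C14541

#F15651 is rgb(241, 86, 81).
55% tone:
  R: 241 + 0.55×(128−241) = 241 − 62.15 = 178.85 → 179
  G: 86 + 23.1 = 109.1 → 109
  B: 81 + 0.55×(128−81) = 81 + 25.85 = 106.85 → 107
  → #B36D6B
20% shade:
  R: 241 − 48.2 = 192.8 → 193
  G: 86 + 0.2×(0−86) = 86 − 17.2 = 68.8 → 69
  B: 81 + 0.2×(0−81) = 81 − 16.2 = 64.8 → 65
  → #C14541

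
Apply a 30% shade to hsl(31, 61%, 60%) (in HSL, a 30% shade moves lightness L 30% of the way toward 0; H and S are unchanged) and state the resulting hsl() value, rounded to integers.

hsl(31, 61%, 42%)

L moves 30% from 60 toward 0: 60 − 18 = 42 → 42.
H and S are unchanged.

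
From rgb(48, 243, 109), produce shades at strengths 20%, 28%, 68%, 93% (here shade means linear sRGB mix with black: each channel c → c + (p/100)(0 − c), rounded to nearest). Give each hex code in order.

#26C257, #23AF4E, #0F4E23, #031108

20%: (48 − 9.6 = 38.4→38, 243 − 48.6 = 194.4→194, 109 − 21.8 = 87.2→87) → #26C257
28%: (48 − 13.44 = 34.56→35, 243 − 68.04 = 174.96→175, 109 − 30.52 = 78.48→78) → #23AF4E
68%: (48 − 32.64 = 15.36→15, 243 − 165.24 = 77.76→78, 109 − 74.12 = 34.88→35) → #0F4E23
93%: (48 − 44.64 = 3.36→3, 243 − 225.99 = 17.01→17, 109 − 101.37 = 7.63→8) → #031108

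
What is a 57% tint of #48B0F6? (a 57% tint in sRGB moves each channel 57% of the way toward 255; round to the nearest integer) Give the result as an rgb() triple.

#48B0F6 is rgb(72, 176, 246).
A 57% tint moves each channel 57% toward 255:
  R: 72 + 104.31 = 176.31 → 176
  G: 176 + 45.03 = 221.03 → 221
  B: 246 + 5.13 = 251.13 → 251

rgb(176, 221, 251)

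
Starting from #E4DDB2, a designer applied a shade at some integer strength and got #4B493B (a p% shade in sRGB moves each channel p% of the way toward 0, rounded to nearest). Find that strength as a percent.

#E4DDB2 is rgb(228, 221, 178); #4B493B is rgb(75, 73, 59).
On the R channel (widest range): 75 ≈ 228 + (p/100)(0 − 228), so p ≈ 100×(75 − 228)/(0 − 228) = -15300/-228 = 67.11.
p = 67 reproduces all three channels after rounding.

67%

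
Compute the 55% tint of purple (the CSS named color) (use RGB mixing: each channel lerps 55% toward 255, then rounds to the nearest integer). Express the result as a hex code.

CSS purple is rgb(128, 0, 128).
Lerp each channel 55% toward 255:
  R: 128 + 0.55×(255−128) = 128 + 69.85 = 197.85 → 198
  G: 0 + 0.55×(255−0) = 0 + 140.25 = 140.25 → 140
  B: 128 + 0.55×(255−128) = 128 + 69.85 = 197.85 → 198
rgb(198, 140, 198) = #C68CC6.

#C68CC6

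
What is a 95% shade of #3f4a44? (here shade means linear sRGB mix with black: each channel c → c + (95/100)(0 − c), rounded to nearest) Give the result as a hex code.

#030403

#3f4a44 is rgb(63, 74, 68).
Per channel, c → c + 0.95(0 − c):
  R: 63 + 0.95×(0−63) = 63 − 59.85 = 3.15 → 3
  G: 74 + 0.95×(0−74) = 74 − 70.3 = 3.7 → 4
  B: 68 + 0.95×(0−68) = 68 − 64.6 = 3.4 → 3
rgb(3, 4, 3) = #030403.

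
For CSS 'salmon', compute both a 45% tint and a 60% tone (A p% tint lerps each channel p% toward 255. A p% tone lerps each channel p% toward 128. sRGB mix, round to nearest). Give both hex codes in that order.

CSS salmon is rgb(250, 128, 114).
45% tint:
  R: 250 + 0.45×(255−250) = 250 + 2.25 = 252.25 → 252
  G: 128 + 0.45×(255−128) = 128 + 57.15 = 185.15 → 185
  B: 114 + 0.45×(255−114) = 114 + 63.45 = 177.45 → 177
  → #fcb9b1
60% tone:
  R: 250 − 73.2 = 176.8 → 177
  G: 128 + 0 = 128 → 128
  B: 114 + 8.4 = 122.4 → 122
  → #b1807a

#fcb9b1, #b1807a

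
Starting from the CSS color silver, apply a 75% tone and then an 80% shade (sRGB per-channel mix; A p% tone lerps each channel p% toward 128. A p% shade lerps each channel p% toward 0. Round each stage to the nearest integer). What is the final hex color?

#1D1D1D

CSS silver is rgb(192, 192, 192).
Lerp each channel 75% toward 128:
  R: 192 − 48 = 144 → 144
  G: 192 − 48 = 144 → 144
  B: 192 + 0.75×(128−192) = 192 − 48 = 144 → 144
After the tone: rgb(144, 144, 144) = #909090.
An 80% shade moves each channel 80% toward 0:
  R: 144 − 115.2 = 28.8 → 29
  G: 144 − 115.2 = 28.8 → 29
  B: 144 + 0.8×(0−144) = 144 − 115.2 = 28.8 → 29
rgb(29, 29, 29) = #1D1D1D.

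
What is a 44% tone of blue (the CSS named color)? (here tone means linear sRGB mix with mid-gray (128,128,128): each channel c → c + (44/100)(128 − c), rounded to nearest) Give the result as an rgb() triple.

CSS blue is rgb(0, 0, 255).
A 44% tone moves each channel 44% toward 128:
  R: 0 + 0.44×(128−0) = 0 + 56.32 = 56.32 → 56
  G: 0 + 56.32 = 56.32 → 56
  B: 255 + 0.44×(128−255) = 255 − 55.88 = 199.12 → 199

rgb(56, 56, 199)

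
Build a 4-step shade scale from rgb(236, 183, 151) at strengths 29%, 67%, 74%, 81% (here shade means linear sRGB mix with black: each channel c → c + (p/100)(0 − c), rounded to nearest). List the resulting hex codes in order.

#A8826B, #4E3C32, #3D3027, #2D231D

29%: (236 − 68.44 = 167.56→168, 183 − 53.07 = 129.93→130, 151 − 43.79 = 107.21→107) → #A8826B
67%: (236 − 158.12 = 77.88→78, 183 − 122.61 = 60.39→60, 151 − 101.17 = 49.83→50) → #4E3C32
74%: (236 − 174.64 = 61.36→61, 183 − 135.42 = 47.58→48, 151 − 111.74 = 39.26→39) → #3D3027
81%: (236 − 191.16 = 44.84→45, 183 − 148.23 = 34.77→35, 151 − 122.31 = 28.69→29) → #2D231D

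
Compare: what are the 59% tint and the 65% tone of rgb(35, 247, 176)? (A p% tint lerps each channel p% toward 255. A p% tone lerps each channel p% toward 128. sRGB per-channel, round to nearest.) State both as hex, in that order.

#A5FCDF, #5FAA91

59% tint:
  R: 35 + 0.59×(255−35) = 35 + 129.8 = 164.8 → 165
  G: 247 + 0.59×(255−247) = 247 + 4.72 = 251.72 → 252
  B: 176 + 0.59×(255−176) = 176 + 46.61 = 222.61 → 223
  → #A5FCDF
65% tone:
  R: 35 + 60.45 = 95.45 → 95
  G: 247 + 0.65×(128−247) = 247 − 77.35 = 169.65 → 170
  B: 176 − 31.2 = 144.8 → 145
  → #5FAA91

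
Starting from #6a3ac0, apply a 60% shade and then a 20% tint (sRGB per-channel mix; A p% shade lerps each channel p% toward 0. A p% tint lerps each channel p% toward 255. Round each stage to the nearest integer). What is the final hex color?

#6a3ac0 is rgb(106, 58, 192).
Lerp each channel 60% toward 0:
  R: 106 + 0.6×(0−106) = 106 − 63.6 = 42.4 → 42
  G: 58 − 34.8 = 23.2 → 23
  B: 192 + 0.6×(0−192) = 192 − 115.2 = 76.8 → 77
After the shade: rgb(42, 23, 77) = #2a174d.
A 20% tint moves each channel 20% toward 255:
  R: 42 + 0.2×(255−42) = 42 + 42.6 = 84.6 → 85
  G: 23 + 0.2×(255−23) = 23 + 46.4 = 69.4 → 69
  B: 77 + 35.6 = 112.6 → 113
rgb(85, 69, 113) = #554571.

#554571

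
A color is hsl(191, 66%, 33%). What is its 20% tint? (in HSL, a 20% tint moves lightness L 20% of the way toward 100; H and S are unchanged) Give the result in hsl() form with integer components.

L moves 20% from 33 toward 100: 33 + 13.4 = 46.4 → 46.
H and S are unchanged.

hsl(191, 66%, 46%)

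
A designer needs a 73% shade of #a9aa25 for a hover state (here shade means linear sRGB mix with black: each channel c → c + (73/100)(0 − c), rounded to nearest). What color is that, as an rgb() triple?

rgb(46, 46, 10)

#a9aa25 is rgb(169, 170, 37).
Lerp each channel 73% toward 0:
  R: 169 − 123.37 = 45.63 → 46
  G: 170 − 124.1 = 45.9 → 46
  B: 37 + 0.73×(0−37) = 37 − 27.01 = 9.99 → 10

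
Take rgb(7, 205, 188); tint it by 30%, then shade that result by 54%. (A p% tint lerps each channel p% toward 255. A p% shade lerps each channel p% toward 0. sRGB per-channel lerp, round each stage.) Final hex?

#256560

Per channel, c → c + 0.3(255 − c):
  R: 7 + 74.4 = 81.4 → 81
  G: 205 + 0.3×(255−205) = 205 + 15 = 220 → 220
  B: 188 + 0.3×(255−188) = 188 + 20.1 = 208.1 → 208
After the tint: rgb(81, 220, 208) = #51DCD0.
Per channel, c → c + 0.54(0 − c):
  R: 81 + 0.54×(0−81) = 81 − 43.74 = 37.26 → 37
  G: 220 + 0.54×(0−220) = 220 − 118.8 = 101.2 → 101
  B: 208 − 112.32 = 95.68 → 96
rgb(37, 101, 96) = #256560.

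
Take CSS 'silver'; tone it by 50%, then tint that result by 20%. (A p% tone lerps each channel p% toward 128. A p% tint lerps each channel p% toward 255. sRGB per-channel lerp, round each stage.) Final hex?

CSS silver is rgb(192, 192, 192).
A 50% tone moves each channel 50% toward 128:
  R: 192 − 32 = 160 → 160
  G: 192 − 32 = 160 → 160
  B: 192 + 0.5×(128−192) = 192 − 32 = 160 → 160
After the tone: rgb(160, 160, 160) = #a0a0a0.
Lerp each channel 20% toward 255:
  R: 160 + 0.2×(255−160) = 160 + 19 = 179 → 179
  G: 160 + 19 = 179 → 179
  B: 160 + 0.2×(255−160) = 160 + 19 = 179 → 179
rgb(179, 179, 179) = #b3b3b3.

#b3b3b3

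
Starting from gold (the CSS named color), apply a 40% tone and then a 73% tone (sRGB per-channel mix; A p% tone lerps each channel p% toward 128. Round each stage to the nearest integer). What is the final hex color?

#958e6b

CSS gold is rgb(255, 215, 0).
Lerp each channel 40% toward 128:
  R: 255 − 50.8 = 204.2 → 204
  G: 215 + 0.4×(128−215) = 215 − 34.8 = 180.2 → 180
  B: 0 + 0.4×(128−0) = 0 + 51.2 = 51.2 → 51
After the tone: rgb(204, 180, 51) = #ccb433.
A 73% tone moves each channel 73% toward 128:
  R: 204 + 0.73×(128−204) = 204 − 55.48 = 148.52 → 149
  G: 180 + 0.73×(128−180) = 180 − 37.96 = 142.04 → 142
  B: 51 + 0.73×(128−51) = 51 + 56.21 = 107.21 → 107
rgb(149, 142, 107) = #958e6b.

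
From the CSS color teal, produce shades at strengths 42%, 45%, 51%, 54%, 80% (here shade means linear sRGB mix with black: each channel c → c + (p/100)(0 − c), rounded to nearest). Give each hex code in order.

#004A4A, #004646, #003F3F, #003B3B, #001A1A

CSS teal is rgb(0, 128, 128).
42%: (0→0, 128 − 53.76 = 74.24→74, 128 − 53.76 = 74.24→74) → #004A4A
45%: (0→0, 128 − 57.6 = 70.4→70, 128 − 57.6 = 70.4→70) → #004646
51%: (0→0, 128 − 65.28 = 62.72→63, 128 − 65.28 = 62.72→63) → #003F3F
54%: (0→0, 128 − 69.12 = 58.88→59, 128 − 69.12 = 58.88→59) → #003B3B
80%: (0→0, 128 − 102.4 = 25.6→26, 128 − 102.4 = 25.6→26) → #001A1A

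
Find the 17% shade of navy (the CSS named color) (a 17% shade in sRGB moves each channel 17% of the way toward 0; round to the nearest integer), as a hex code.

CSS navy is rgb(0, 0, 128).
A 17% shade moves each channel 17% toward 0:
  R: 0 + 0 = 0 → 0
  G: 0 + 0 = 0 → 0
  B: 128 − 21.76 = 106.24 → 106
rgb(0, 0, 106) = #00006A.

#00006A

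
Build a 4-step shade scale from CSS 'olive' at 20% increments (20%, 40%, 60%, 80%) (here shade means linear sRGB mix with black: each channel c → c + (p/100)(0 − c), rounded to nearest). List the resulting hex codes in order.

CSS olive is rgb(128, 128, 0).
20%: (128 − 25.6 = 102.4→102, 128 − 25.6 = 102.4→102, 0→0) → #666600
40%: (128 − 51.2 = 76.8→77, 128 − 51.2 = 76.8→77, 0→0) → #4D4D00
60%: (128 − 76.8 = 51.2→51, 128 − 76.8 = 51.2→51, 0→0) → #333300
80%: (128 − 102.4 = 25.6→26, 128 − 102.4 = 25.6→26, 0→0) → #1A1A00

#666600, #4D4D00, #333300, #1A1A00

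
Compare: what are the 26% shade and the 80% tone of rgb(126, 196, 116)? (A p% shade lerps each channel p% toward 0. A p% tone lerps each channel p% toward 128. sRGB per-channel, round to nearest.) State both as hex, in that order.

26% shade:
  R: 126 − 32.76 = 93.24 → 93
  G: 196 + 0.26×(0−196) = 196 − 50.96 = 145.04 → 145
  B: 116 + 0.26×(0−116) = 116 − 30.16 = 85.84 → 86
  → #5D9156
80% tone:
  R: 126 + 1.6 = 127.6 → 128
  G: 196 − 54.4 = 141.6 → 142
  B: 116 + 0.8×(128−116) = 116 + 9.6 = 125.6 → 126
  → #808E7E

#5D9156, #808E7E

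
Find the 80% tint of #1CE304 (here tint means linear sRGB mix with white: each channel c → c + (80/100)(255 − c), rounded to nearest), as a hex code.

#D2F9CD

#1CE304 is rgb(28, 227, 4).
Lerp each channel 80% toward 255:
  R: 28 + 0.8×(255−28) = 28 + 181.6 = 209.6 → 210
  G: 227 + 0.8×(255−227) = 227 + 22.4 = 249.4 → 249
  B: 4 + 0.8×(255−4) = 4 + 200.8 = 204.8 → 205
rgb(210, 249, 205) = #D2F9CD.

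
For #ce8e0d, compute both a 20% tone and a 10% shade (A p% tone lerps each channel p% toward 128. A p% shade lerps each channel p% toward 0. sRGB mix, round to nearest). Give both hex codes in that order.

#be8b24, #b9800c

#ce8e0d is rgb(206, 142, 13).
20% tone:
  R: 206 − 15.6 = 190.4 → 190
  G: 142 + 0.2×(128−142) = 142 − 2.8 = 139.2 → 139
  B: 13 + 0.2×(128−13) = 13 + 23 = 36 → 36
  → #be8b24
10% shade:
  R: 206 − 20.6 = 185.4 → 185
  G: 142 + 0.1×(0−142) = 142 − 14.2 = 127.8 → 128
  B: 13 + 0.1×(0−13) = 13 − 1.3 = 11.7 → 12
  → #b9800c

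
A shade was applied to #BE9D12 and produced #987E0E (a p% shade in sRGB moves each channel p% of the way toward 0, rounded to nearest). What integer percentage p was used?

20%

#BE9D12 is rgb(190, 157, 18); #987E0E is rgb(152, 126, 14).
On the R channel (widest range): 152 ≈ 190 + (p/100)(0 − 190), so p ≈ 100×(152 − 190)/(0 − 190) = -3800/-190 = 20.00.
p = 20 reproduces all three channels after rounding.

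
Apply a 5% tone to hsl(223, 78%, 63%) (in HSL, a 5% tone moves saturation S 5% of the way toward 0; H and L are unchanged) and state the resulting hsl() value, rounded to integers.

S moves 5% from 78 toward 0: 78 − 3.9 = 74.1 → 74.
H and L are unchanged.

hsl(223, 74%, 63%)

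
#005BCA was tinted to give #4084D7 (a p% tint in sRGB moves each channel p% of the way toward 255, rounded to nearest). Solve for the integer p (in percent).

25%

#005BCA is rgb(0, 91, 202); #4084D7 is rgb(64, 132, 215).
On the R channel (widest range): 64 ≈ 0 + (p/100)(255 − 0), so p ≈ 100×(64 − 0)/(255 − 0) = 6400/255 = 25.10.
p = 25 reproduces all three channels after rounding.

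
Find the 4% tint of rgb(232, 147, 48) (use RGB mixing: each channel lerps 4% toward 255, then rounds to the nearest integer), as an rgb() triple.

rgb(233, 151, 56)

Per channel, c → c + 0.04(255 − c):
  R: 232 + 0.92 = 232.92 → 233
  G: 147 + 0.04×(255−147) = 147 + 4.32 = 151.32 → 151
  B: 48 + 0.04×(255−48) = 48 + 8.28 = 56.28 → 56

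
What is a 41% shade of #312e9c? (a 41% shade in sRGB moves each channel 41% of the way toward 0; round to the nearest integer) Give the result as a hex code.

#312e9c is rgb(49, 46, 156).
A 41% shade moves each channel 41% toward 0:
  R: 49 − 20.09 = 28.91 → 29
  G: 46 + 0.41×(0−46) = 46 − 18.86 = 27.14 → 27
  B: 156 − 63.96 = 92.04 → 92
rgb(29, 27, 92) = #1d1b5c.

#1d1b5c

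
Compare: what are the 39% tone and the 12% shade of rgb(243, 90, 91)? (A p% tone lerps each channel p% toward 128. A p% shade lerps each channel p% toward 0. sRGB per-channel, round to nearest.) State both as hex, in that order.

39% tone:
  R: 243 + 0.39×(128−243) = 243 − 44.85 = 198.15 → 198
  G: 90 + 0.39×(128−90) = 90 + 14.82 = 104.82 → 105
  B: 91 + 0.39×(128−91) = 91 + 14.43 = 105.43 → 105
  → #C66969
12% shade:
  R: 243 + 0.12×(0−243) = 243 − 29.16 = 213.84 → 214
  G: 90 − 10.8 = 79.2 → 79
  B: 91 + 0.12×(0−91) = 91 − 10.92 = 80.08 → 80
  → #D64F50

#C66969, #D64F50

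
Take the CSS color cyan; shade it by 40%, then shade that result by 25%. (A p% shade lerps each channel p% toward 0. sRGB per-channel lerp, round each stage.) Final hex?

CSS cyan is rgb(0, 255, 255).
Per channel, c → c + 0.4(0 − c):
  R: 0 + 0 = 0 → 0
  G: 255 − 102 = 153 → 153
  B: 255 + 0.4×(0−255) = 255 − 102 = 153 → 153
After the shade: rgb(0, 153, 153) = #009999.
A 25% shade moves each channel 25% toward 0:
  R: 0 + 0 = 0 → 0
  G: 153 − 38.25 = 114.75 → 115
  B: 153 − 38.25 = 114.75 → 115
rgb(0, 115, 115) = #007373.

#007373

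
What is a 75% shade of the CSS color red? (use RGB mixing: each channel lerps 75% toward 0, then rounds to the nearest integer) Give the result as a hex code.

#400000

CSS red is rgb(255, 0, 0).
Lerp each channel 75% toward 0:
  R: 255 − 191.25 = 63.75 → 64
  G: 0 + 0.75×(0−0) = 0 + 0 = 0 → 0
  B: 0 + 0 = 0 → 0
rgb(64, 0, 0) = #400000.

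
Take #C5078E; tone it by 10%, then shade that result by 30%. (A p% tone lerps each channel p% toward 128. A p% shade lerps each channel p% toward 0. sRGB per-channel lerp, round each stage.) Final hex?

#C5078E is rgb(197, 7, 142).
Per channel, c → c + 0.1(128 − c):
  R: 197 + 0.1×(128−197) = 197 − 6.9 = 190.1 → 190
  G: 7 + 12.1 = 19.1 → 19
  B: 142 + 0.1×(128−142) = 142 − 1.4 = 140.6 → 141
After the tone: rgb(190, 19, 141) = #BE138D.
Per channel, c → c + 0.3(0 − c):
  R: 190 + 0.3×(0−190) = 190 − 57 = 133 → 133
  G: 19 + 0.3×(0−19) = 19 − 5.7 = 13.3 → 13
  B: 141 + 0.3×(0−141) = 141 − 42.3 = 98.7 → 99
rgb(133, 13, 99) = #850D63.

#850D63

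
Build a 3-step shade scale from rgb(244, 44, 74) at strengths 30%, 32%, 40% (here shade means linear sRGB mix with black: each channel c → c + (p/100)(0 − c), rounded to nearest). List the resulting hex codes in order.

30%: (244 − 73.2 = 170.8→171, 44 − 13.2 = 30.8→31, 74 − 22.2 = 51.8→52) → #AB1F34
32%: (244 − 78.08 = 165.92→166, 44 − 14.08 = 29.92→30, 74 − 23.68 = 50.32→50) → #A61E32
40%: (244 − 97.6 = 146.4→146, 44 − 17.6 = 26.4→26, 74 − 29.6 = 44.4→44) → #921A2C

#AB1F34, #A61E32, #921A2C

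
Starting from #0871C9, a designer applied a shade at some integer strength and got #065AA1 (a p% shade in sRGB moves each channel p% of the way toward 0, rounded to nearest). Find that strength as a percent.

20%

#0871C9 is rgb(8, 113, 201); #065AA1 is rgb(6, 90, 161).
On the B channel (widest range): 161 ≈ 201 + (p/100)(0 − 201), so p ≈ 100×(161 − 201)/(0 − 201) = -4000/-201 = 19.90.
p = 20 reproduces all three channels after rounding.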